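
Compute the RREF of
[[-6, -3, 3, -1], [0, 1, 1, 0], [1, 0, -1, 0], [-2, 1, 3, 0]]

[[1, 0, -1, 0], [0, 1, 1, 0], [0, 0, 0, 1], [0, 0, 0, 0]]

R1 -> -1/6·R1
  [  1  1/2  -1/2  1/6 ]
  [  0    1     1    0 ]
  [  1    0    -1    0 ]
  [ -2    1     3    0 ]
R3 -> R3 − R1
  [  1   1/2  -1/2   1/6 ]
  [  0     1     1     0 ]
  [  0  -1/2  -1/2  -1/6 ]
  [ -2     1     3     0 ]
R4 -> R4 + 2·R1
  [ 1   1/2  -1/2   1/6 ]
  [ 0     1     1     0 ]
  [ 0  -1/2  -1/2  -1/6 ]
  [ 0     2     2   1/3 ]
R3 -> R3 + 1/2·R2
  [ 1  1/2  -1/2   1/6 ]
  [ 0    1     1     0 ]
  [ 0    0     0  -1/6 ]
  [ 0    2     2   1/3 ]
R4 -> R4 − 2·R2
  [ 1  1/2  -1/2   1/6 ]
  [ 0    1     1     0 ]
  [ 0    0     0  -1/6 ]
  [ 0    0     0   1/3 ]
R3 -> -6·R3
  [ 1  1/2  -1/2  1/6 ]
  [ 0    1     1    0 ]
  [ 0    0     0    1 ]
  [ 0    0     0  1/3 ]
R4 -> R4 − 1/3·R3
  [ 1  1/2  -1/2  1/6 ]
  [ 0    1     1    0 ]
  [ 0    0     0    1 ]
  [ 0    0     0    0 ]
R1 -> R1 − 1/6·R3
  [ 1  1/2  -1/2  0 ]
  [ 0    1     1  0 ]
  [ 0    0     0  1 ]
  [ 0    0     0  0 ]
R1 -> R1 − 1/2·R2
  [ 1  0  -1  0 ]
  [ 0  1   1  0 ]
  [ 0  0   0  1 ]
  [ 0  0   0  0 ]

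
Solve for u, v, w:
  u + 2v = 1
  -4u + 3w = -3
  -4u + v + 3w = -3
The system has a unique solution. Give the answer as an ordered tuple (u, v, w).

Form the augmented matrix and row-reduce:
  [  1  2  0  |   1 ]
  [ -4  0  3  |  -3 ]
  [ -4  1  3  |  -3 ]
ρ2 → ρ2 + 4·ρ1
  [  1  2  0  |   1 ]
  [  0  8  3  |   1 ]
  [ -4  1  3  |  -3 ]
ρ3 → ρ3 + 4·ρ1
  [ 1  2  0  |  1 ]
  [ 0  8  3  |  1 ]
  [ 0  9  3  |  1 ]
ρ2 → 1/8·ρ2
  [ 1  2    0  |    1 ]
  [ 0  1  3/8  |  1/8 ]
  [ 0  9    3  |    1 ]
ρ3 → ρ3 − 9·ρ2
  [ 1  2     0  |     1 ]
  [ 0  1   3/8  |   1/8 ]
  [ 0  0  -3/8  |  -1/8 ]
ρ3 → -8/3·ρ3
  [ 1  2    0  |    1 ]
  [ 0  1  3/8  |  1/8 ]
  [ 0  0    1  |  1/3 ]
ρ2 → ρ2 − 3/8·ρ3
  [ 1  2  0  |    1 ]
  [ 0  1  0  |    0 ]
  [ 0  0  1  |  1/3 ]
ρ1 → ρ1 − 2·ρ2
  [ 1  0  0  |    1 ]
  [ 0  1  0  |    0 ]
  [ 0  0  1  |  1/3 ]
Reading off the last column: u = 1, v = 0, w = 1/3.

(1, 0, 1/3)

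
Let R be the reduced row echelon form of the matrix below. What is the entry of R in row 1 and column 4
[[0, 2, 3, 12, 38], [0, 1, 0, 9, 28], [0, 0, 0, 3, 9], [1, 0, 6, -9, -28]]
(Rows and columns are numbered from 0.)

R1 <=> R4
R4 -> R4 − 2·R2
R3 <=> R4
R3 -> 1/3·R3
R4 -> 1/3·R4
R3 -> R3 + 2·R4
R2 -> R2 − 9·R4
R1 -> R1 + 9·R4
R1 -> R1 − 6·R3

1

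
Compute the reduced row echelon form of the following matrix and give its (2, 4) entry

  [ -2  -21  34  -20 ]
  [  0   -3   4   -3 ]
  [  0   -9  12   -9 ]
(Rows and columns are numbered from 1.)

1

R1 ← -1/2·R1
  [ 1  21/2  -17  10 ]
  [ 0    -3    4  -3 ]
  [ 0    -9   12  -9 ]
R2 ← -1/3·R2
  [ 1  21/2   -17  10 ]
  [ 0     1  -4/3   1 ]
  [ 0    -9    12  -9 ]
R3 ← R3 + 9·R2
  [ 1  21/2   -17  10 ]
  [ 0     1  -4/3   1 ]
  [ 0     0     0   0 ]
R1 ← R1 − 21/2·R2
  [ 1  0    -3  -1/2 ]
  [ 0  1  -4/3     1 ]
  [ 0  0     0     0 ]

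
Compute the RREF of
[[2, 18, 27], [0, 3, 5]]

[[1, 0, -3/2], [0, 1, 5/3]]

r1 ← 1/2·r1
  [ 1  9  27/2 ]
  [ 0  3     5 ]
r2 ← 1/3·r2
  [ 1  9  27/2 ]
  [ 0  1   5/3 ]
r1 ← r1 − 9·r2
  [ 1  0  -3/2 ]
  [ 0  1   5/3 ]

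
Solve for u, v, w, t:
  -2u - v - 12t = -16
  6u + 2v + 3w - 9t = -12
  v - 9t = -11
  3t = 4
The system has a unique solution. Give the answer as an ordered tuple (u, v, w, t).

Form the augmented matrix and row-reduce:
  [ -2  -1  0  -12  |  -16 ]
  [  6   2  3   -9  |  -12 ]
  [  0   1  0   -9  |  -11 ]
  [  0   0  0    3  |    4 ]
Multiply R1 by -1/2.
  [ 1  1/2  0   6  |    8 ]
  [ 6    2  3  -9  |  -12 ]
  [ 0    1  0  -9  |  -11 ]
  [ 0    0  0   3  |    4 ]
Subtract 6 times R1 from R2.
  [ 1  1/2  0    6  |    8 ]
  [ 0   -1  3  -45  |  -60 ]
  [ 0    1  0   -9  |  -11 ]
  [ 0    0  0    3  |    4 ]
Multiply R2 by -1.
  [ 1  1/2   0   6  |    8 ]
  [ 0    1  -3  45  |   60 ]
  [ 0    1   0  -9  |  -11 ]
  [ 0    0   0   3  |    4 ]
Subtract R2 from R3.
  [ 1  1/2   0    6  |    8 ]
  [ 0    1  -3   45  |   60 ]
  [ 0    0   3  -54  |  -71 ]
  [ 0    0   0    3  |    4 ]
Multiply R3 by 1/3.
  [ 1  1/2   0    6  |      8 ]
  [ 0    1  -3   45  |     60 ]
  [ 0    0   1  -18  |  -71/3 ]
  [ 0    0   0    3  |      4 ]
Multiply R4 by 1/3.
  [ 1  1/2   0    6  |      8 ]
  [ 0    1  -3   45  |     60 ]
  [ 0    0   1  -18  |  -71/3 ]
  [ 0    0   0    1  |    4/3 ]
Add 18 times R4 to R3.
  [ 1  1/2   0   6  |    8 ]
  [ 0    1  -3  45  |   60 ]
  [ 0    0   1   0  |  1/3 ]
  [ 0    0   0   1  |  4/3 ]
Subtract 45 times R4 from R2.
  [ 1  1/2   0  6  |    8 ]
  [ 0    1  -3  0  |    0 ]
  [ 0    0   1  0  |  1/3 ]
  [ 0    0   0  1  |  4/3 ]
Subtract 6 times R4 from R1.
  [ 1  1/2   0  0  |    0 ]
  [ 0    1  -3  0  |    0 ]
  [ 0    0   1  0  |  1/3 ]
  [ 0    0   0  1  |  4/3 ]
Add 3 times R3 to R2.
  [ 1  1/2  0  0  |    0 ]
  [ 0    1  0  0  |    1 ]
  [ 0    0  1  0  |  1/3 ]
  [ 0    0  0  1  |  4/3 ]
Subtract 1/2 times R2 from R1.
  [ 1  0  0  0  |  -1/2 ]
  [ 0  1  0  0  |     1 ]
  [ 0  0  1  0  |   1/3 ]
  [ 0  0  0  1  |   4/3 ]
Reading off the last column: u = -1/2, v = 1, w = 1/3, t = 4/3.

(-1/2, 1, 1/3, 4/3)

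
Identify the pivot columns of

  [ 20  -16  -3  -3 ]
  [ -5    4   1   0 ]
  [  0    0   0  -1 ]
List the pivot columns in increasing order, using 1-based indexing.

1, 3, 4

r1 -> 1/20·r1
  [  1  -4/5  -3/20  -3/20 ]
  [ -5     4      1      0 ]
  [  0     0      0     -1 ]
r2 -> r2 + 5·r1
  [ 1  -4/5  -3/20  -3/20 ]
  [ 0     0    1/4   -3/4 ]
  [ 0     0      0     -1 ]
r2 -> 4·r2
  [ 1  -4/5  -3/20  -3/20 ]
  [ 0     0      1     -3 ]
  [ 0     0      0     -1 ]
r3 -> -1·r3
  [ 1  -4/5  -3/20  -3/20 ]
  [ 0     0      1     -3 ]
  [ 0     0      0      1 ]
r2 -> r2 + 3·r3
  [ 1  -4/5  -3/20  -3/20 ]
  [ 0     0      1      0 ]
  [ 0     0      0      1 ]
r1 -> r1 + 3/20·r3
  [ 1  -4/5  -3/20  0 ]
  [ 0     0      1  0 ]
  [ 0     0      0  1 ]
r1 -> r1 + 3/20·r2
  [ 1  -4/5  0  0 ]
  [ 0     0  1  0 ]
  [ 0     0  0  1 ]
Pivot columns are the columns containing a leading 1.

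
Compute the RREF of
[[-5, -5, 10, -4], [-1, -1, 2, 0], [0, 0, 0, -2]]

[[1, 1, -2, 0], [0, 0, 0, 1], [0, 0, 0, 0]]

R1 := -1/5·R1
  [  1   1  -2  4/5 ]
  [ -1  -1   2    0 ]
  [  0   0   0   -2 ]
R2 := R2 + R1
  [ 1  1  -2  4/5 ]
  [ 0  0   0  4/5 ]
  [ 0  0   0   -2 ]
R2 := 5/4·R2
  [ 1  1  -2  4/5 ]
  [ 0  0   0    1 ]
  [ 0  0   0   -2 ]
R3 := R3 + 2·R2
  [ 1  1  -2  4/5 ]
  [ 0  0   0    1 ]
  [ 0  0   0    0 ]
R1 := R1 − 4/5·R2
  [ 1  1  -2  0 ]
  [ 0  0   0  1 ]
  [ 0  0   0  0 ]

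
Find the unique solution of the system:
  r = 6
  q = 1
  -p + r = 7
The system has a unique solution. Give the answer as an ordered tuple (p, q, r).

(-1, 1, 6)

Form the augmented matrix and row-reduce:
  [  0  0  1  |  6 ]
  [  0  1  0  |  1 ]
  [ -1  0  1  |  7 ]
R1 ↔ R3
  [ -1  0  1  |  7 ]
  [  0  1  0  |  1 ]
  [  0  0  1  |  6 ]
R1 → -1·R1
  [ 1  0  -1  |  -7 ]
  [ 0  1   0  |   1 ]
  [ 0  0   1  |   6 ]
R1 → R1 + R3
  [ 1  0  0  |  -1 ]
  [ 0  1  0  |   1 ]
  [ 0  0  1  |   6 ]
Reading off the last column: p = -1, q = 1, r = 6.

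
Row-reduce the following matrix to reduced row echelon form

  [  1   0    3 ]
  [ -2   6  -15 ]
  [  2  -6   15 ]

r2 := r2 + 2·r1
  [ 1   0   3 ]
  [ 0   6  -9 ]
  [ 2  -6  15 ]
r3 := r3 − 2·r1
  [ 1   0   3 ]
  [ 0   6  -9 ]
  [ 0  -6   9 ]
r2 := 1/6·r2
  [ 1   0     3 ]
  [ 0   1  -3/2 ]
  [ 0  -6     9 ]
r3 := r3 + 6·r2
  [ 1  0     3 ]
  [ 0  1  -3/2 ]
  [ 0  0     0 ]

[[1, 0, 3], [0, 1, -3/2], [0, 0, 0]]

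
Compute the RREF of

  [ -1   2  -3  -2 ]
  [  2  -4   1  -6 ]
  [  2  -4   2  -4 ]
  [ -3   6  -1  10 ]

R1 ← -1·R1
  [  1  -2   3   2 ]
  [  2  -4   1  -6 ]
  [  2  -4   2  -4 ]
  [ -3   6  -1  10 ]
R2 ← R2 − 2·R1
  [  1  -2   3    2 ]
  [  0   0  -5  -10 ]
  [  2  -4   2   -4 ]
  [ -3   6  -1   10 ]
R3 ← R3 − 2·R1
  [  1  -2   3    2 ]
  [  0   0  -5  -10 ]
  [  0   0  -4   -8 ]
  [ -3   6  -1   10 ]
R4 ← R4 + 3·R1
  [ 1  -2   3    2 ]
  [ 0   0  -5  -10 ]
  [ 0   0  -4   -8 ]
  [ 0   0   8   16 ]
R2 ← -1/5·R2
  [ 1  -2   3   2 ]
  [ 0   0   1   2 ]
  [ 0   0  -4  -8 ]
  [ 0   0   8  16 ]
R3 ← R3 + 4·R2
  [ 1  -2  3   2 ]
  [ 0   0  1   2 ]
  [ 0   0  0   0 ]
  [ 0   0  8  16 ]
R4 ← R4 − 8·R2
  [ 1  -2  3  2 ]
  [ 0   0  1  2 ]
  [ 0   0  0  0 ]
  [ 0   0  0  0 ]
R1 ← R1 − 3·R2
  [ 1  -2  0  -4 ]
  [ 0   0  1   2 ]
  [ 0   0  0   0 ]
  [ 0   0  0   0 ]

[[1, -2, 0, -4], [0, 0, 1, 2], [0, 0, 0, 0], [0, 0, 0, 0]]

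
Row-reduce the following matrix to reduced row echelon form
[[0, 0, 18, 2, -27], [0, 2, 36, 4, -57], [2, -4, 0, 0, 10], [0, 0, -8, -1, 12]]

[[1, 0, 0, 0, 2], [0, 1, 0, 0, -3/2], [0, 0, 1, 0, -3/2], [0, 0, 0, 1, 0]]

Swap R1 and R3.
Multiply R1 by 1/2.
Multiply R2 by 1/2.
Multiply R3 by 1/18.
Add 8 times R3 to R4.
Multiply R4 by -9.
Subtract 1/9 times R4 from R3.
Subtract 2 times R4 from R2.
Subtract 18 times R3 from R2.
Add 2 times R2 to R1.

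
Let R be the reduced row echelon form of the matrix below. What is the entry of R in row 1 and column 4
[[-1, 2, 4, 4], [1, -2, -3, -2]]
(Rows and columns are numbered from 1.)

R1 := -1·R1
  [ 1  -2  -4  -4 ]
  [ 1  -2  -3  -2 ]
R2 := R2 − R1
  [ 1  -2  -4  -4 ]
  [ 0   0   1   2 ]
R1 := R1 + 4·R2
  [ 1  -2  0  4 ]
  [ 0   0  1  2 ]

4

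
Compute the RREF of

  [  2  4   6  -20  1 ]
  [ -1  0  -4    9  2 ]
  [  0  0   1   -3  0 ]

ρ1 := 1/2·ρ1
  [  1  2   3  -10  1/2 ]
  [ -1  0  -4    9    2 ]
  [  0  0   1   -3    0 ]
ρ2 := ρ2 + ρ1
  [ 1  2   3  -10  1/2 ]
  [ 0  2  -1   -1  5/2 ]
  [ 0  0   1   -3    0 ]
ρ2 := 1/2·ρ2
  [ 1  2     3   -10  1/2 ]
  [ 0  1  -1/2  -1/2  5/4 ]
  [ 0  0     1    -3    0 ]
ρ2 := ρ2 + 1/2·ρ3
  [ 1  2  3  -10  1/2 ]
  [ 0  1  0   -2  5/4 ]
  [ 0  0  1   -3    0 ]
ρ1 := ρ1 − 3·ρ3
  [ 1  2  0  -1  1/2 ]
  [ 0  1  0  -2  5/4 ]
  [ 0  0  1  -3    0 ]
ρ1 := ρ1 − 2·ρ2
  [ 1  0  0   3   -2 ]
  [ 0  1  0  -2  5/4 ]
  [ 0  0  1  -3    0 ]

[[1, 0, 0, 3, -2], [0, 1, 0, -2, 5/4], [0, 0, 1, -3, 0]]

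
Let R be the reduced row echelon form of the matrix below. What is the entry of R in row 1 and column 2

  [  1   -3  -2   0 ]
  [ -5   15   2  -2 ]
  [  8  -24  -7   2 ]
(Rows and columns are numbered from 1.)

-3

R2 := R2 + 5·R1
  [ 1   -3  -2   0 ]
  [ 0    0  -8  -2 ]
  [ 8  -24  -7   2 ]
R3 := R3 − 8·R1
  [ 1  -3  -2   0 ]
  [ 0   0  -8  -2 ]
  [ 0   0   9   2 ]
R2 := -1/8·R2
  [ 1  -3  -2    0 ]
  [ 0   0   1  1/4 ]
  [ 0   0   9    2 ]
R3 := R3 − 9·R2
  [ 1  -3  -2     0 ]
  [ 0   0   1   1/4 ]
  [ 0   0   0  -1/4 ]
R3 := -4·R3
  [ 1  -3  -2    0 ]
  [ 0   0   1  1/4 ]
  [ 0   0   0    1 ]
R2 := R2 − 1/4·R3
  [ 1  -3  -2  0 ]
  [ 0   0   1  0 ]
  [ 0   0   0  1 ]
R1 := R1 + 2·R2
  [ 1  -3  0  0 ]
  [ 0   0  1  0 ]
  [ 0   0  0  1 ]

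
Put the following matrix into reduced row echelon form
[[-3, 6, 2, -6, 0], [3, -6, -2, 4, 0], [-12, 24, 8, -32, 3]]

[[1, -2, -2/3, 0, 0], [0, 0, 0, 1, 0], [0, 0, 0, 0, 1]]

Multiply ρ1 by -1/3.
  [   1  -2  -2/3    2  0 ]
  [   3  -6    -2    4  0 ]
  [ -12  24     8  -32  3 ]
Subtract 3 times ρ1 from ρ2.
  [   1  -2  -2/3    2  0 ]
  [   0   0     0   -2  0 ]
  [ -12  24     8  -32  3 ]
Add 12 times ρ1 to ρ3.
  [ 1  -2  -2/3   2  0 ]
  [ 0   0     0  -2  0 ]
  [ 0   0     0  -8  3 ]
Multiply ρ2 by -1/2.
  [ 1  -2  -2/3   2  0 ]
  [ 0   0     0   1  0 ]
  [ 0   0     0  -8  3 ]
Add 8 times ρ2 to ρ3.
  [ 1  -2  -2/3  2  0 ]
  [ 0   0     0  1  0 ]
  [ 0   0     0  0  3 ]
Multiply ρ3 by 1/3.
  [ 1  -2  -2/3  2  0 ]
  [ 0   0     0  1  0 ]
  [ 0   0     0  0  1 ]
Subtract 2 times ρ2 from ρ1.
  [ 1  -2  -2/3  0  0 ]
  [ 0   0     0  1  0 ]
  [ 0   0     0  0  1 ]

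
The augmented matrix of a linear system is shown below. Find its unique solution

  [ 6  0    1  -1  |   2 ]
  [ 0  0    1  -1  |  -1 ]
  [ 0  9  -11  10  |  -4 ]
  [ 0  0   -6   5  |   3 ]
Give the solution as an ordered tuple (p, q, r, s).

(1/2, -4/3, 2, 3)

R1 ← 1/6·R1
  [ 1  0  1/6  -1/6  |  1/3 ]
  [ 0  0    1    -1  |   -1 ]
  [ 0  9  -11    10  |   -4 ]
  [ 0  0   -6     5  |    3 ]
R2 <=> R3
  [ 1  0  1/6  -1/6  |  1/3 ]
  [ 0  9  -11    10  |   -4 ]
  [ 0  0    1    -1  |   -1 ]
  [ 0  0   -6     5  |    3 ]
R2 ← 1/9·R2
  [ 1  0    1/6  -1/6  |   1/3 ]
  [ 0  1  -11/9  10/9  |  -4/9 ]
  [ 0  0      1    -1  |    -1 ]
  [ 0  0     -6     5  |     3 ]
R4 ← R4 + 6·R3
  [ 1  0    1/6  -1/6  |   1/3 ]
  [ 0  1  -11/9  10/9  |  -4/9 ]
  [ 0  0      1    -1  |    -1 ]
  [ 0  0      0    -1  |    -3 ]
R4 ← -1·R4
  [ 1  0    1/6  -1/6  |   1/3 ]
  [ 0  1  -11/9  10/9  |  -4/9 ]
  [ 0  0      1    -1  |    -1 ]
  [ 0  0      0     1  |     3 ]
R3 ← R3 + R4
  [ 1  0    1/6  -1/6  |   1/3 ]
  [ 0  1  -11/9  10/9  |  -4/9 ]
  [ 0  0      1     0  |     2 ]
  [ 0  0      0     1  |     3 ]
R2 ← R2 − 10/9·R4
  [ 1  0    1/6  -1/6  |    1/3 ]
  [ 0  1  -11/9     0  |  -34/9 ]
  [ 0  0      1     0  |      2 ]
  [ 0  0      0     1  |      3 ]
R1 ← R1 + 1/6·R4
  [ 1  0    1/6  0  |    5/6 ]
  [ 0  1  -11/9  0  |  -34/9 ]
  [ 0  0      1  0  |      2 ]
  [ 0  0      0  1  |      3 ]
R2 ← R2 + 11/9·R3
  [ 1  0  1/6  0  |   5/6 ]
  [ 0  1    0  0  |  -4/3 ]
  [ 0  0    1  0  |     2 ]
  [ 0  0    0  1  |     3 ]
R1 ← R1 − 1/6·R3
  [ 1  0  0  0  |   1/2 ]
  [ 0  1  0  0  |  -4/3 ]
  [ 0  0  1  0  |     2 ]
  [ 0  0  0  1  |     3 ]
Reading off the last column: p = 1/2, q = -4/3, r = 2, s = 3.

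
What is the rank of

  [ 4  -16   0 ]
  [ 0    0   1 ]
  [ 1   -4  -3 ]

R1 → 1/4·R1
  [ 1  -4   0 ]
  [ 0   0   1 ]
  [ 1  -4  -3 ]
R3 → R3 − R1
  [ 1  -4   0 ]
  [ 0   0   1 ]
  [ 0   0  -3 ]
R3 → R3 + 3·R2
  [ 1  -4  0 ]
  [ 0   0  1 ]
  [ 0   0  0 ]
The reduced form has 2 nonzero rows.

rank = 2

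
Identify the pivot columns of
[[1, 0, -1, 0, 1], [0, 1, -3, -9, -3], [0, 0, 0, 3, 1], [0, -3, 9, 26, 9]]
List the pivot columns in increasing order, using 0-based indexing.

0, 1, 3, 4

Add 3 times ρ2 to ρ4.
  [ 1  0  -1   0   1 ]
  [ 0  1  -3  -9  -3 ]
  [ 0  0   0   3   1 ]
  [ 0  0   0  -1   0 ]
Multiply ρ3 by 1/3.
  [ 1  0  -1   0    1 ]
  [ 0  1  -3  -9   -3 ]
  [ 0  0   0   1  1/3 ]
  [ 0  0   0  -1    0 ]
Add ρ3 to ρ4.
  [ 1  0  -1   0    1 ]
  [ 0  1  -3  -9   -3 ]
  [ 0  0   0   1  1/3 ]
  [ 0  0   0   0  1/3 ]
Multiply ρ4 by 3.
  [ 1  0  -1   0    1 ]
  [ 0  1  -3  -9   -3 ]
  [ 0  0   0   1  1/3 ]
  [ 0  0   0   0    1 ]
Subtract 1/3 times ρ4 from ρ3.
  [ 1  0  -1   0   1 ]
  [ 0  1  -3  -9  -3 ]
  [ 0  0   0   1   0 ]
  [ 0  0   0   0   1 ]
Add 3 times ρ4 to ρ2.
  [ 1  0  -1   0  1 ]
  [ 0  1  -3  -9  0 ]
  [ 0  0   0   1  0 ]
  [ 0  0   0   0  1 ]
Subtract ρ4 from ρ1.
  [ 1  0  -1   0  0 ]
  [ 0  1  -3  -9  0 ]
  [ 0  0   0   1  0 ]
  [ 0  0   0   0  1 ]
Add 9 times ρ3 to ρ2.
  [ 1  0  -1  0  0 ]
  [ 0  1  -3  0  0 ]
  [ 0  0   0  1  0 ]
  [ 0  0   0  0  1 ]
Pivot columns are the columns containing a leading 1.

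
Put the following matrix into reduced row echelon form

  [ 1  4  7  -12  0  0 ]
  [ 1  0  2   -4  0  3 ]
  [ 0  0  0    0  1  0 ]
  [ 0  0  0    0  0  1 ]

[[1, 0, 2, -4, 0, 0], [0, 1, 5/4, -2, 0, 0], [0, 0, 0, 0, 1, 0], [0, 0, 0, 0, 0, 1]]

r2 ← r2 − r1
  [ 1   4   7  -12  0  0 ]
  [ 0  -4  -5    8  0  3 ]
  [ 0   0   0    0  1  0 ]
  [ 0   0   0    0  0  1 ]
r2 ← -1/4·r2
  [ 1  4    7  -12  0     0 ]
  [ 0  1  5/4   -2  0  -3/4 ]
  [ 0  0    0    0  1     0 ]
  [ 0  0    0    0  0     1 ]
r2 ← r2 + 3/4·r4
  [ 1  4    7  -12  0  0 ]
  [ 0  1  5/4   -2  0  0 ]
  [ 0  0    0    0  1  0 ]
  [ 0  0    0    0  0  1 ]
r1 ← r1 − 4·r2
  [ 1  0    2  -4  0  0 ]
  [ 0  1  5/4  -2  0  0 ]
  [ 0  0    0   0  1  0 ]
  [ 0  0    0   0  0  1 ]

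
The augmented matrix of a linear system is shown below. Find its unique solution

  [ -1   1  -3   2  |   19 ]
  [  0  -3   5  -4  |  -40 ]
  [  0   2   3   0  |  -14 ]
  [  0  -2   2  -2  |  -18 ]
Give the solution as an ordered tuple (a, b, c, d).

(3, 2, -6, 1)

r1 := -1·r1
  [ 1  -1  3  -2  |  -19 ]
  [ 0  -3  5  -4  |  -40 ]
  [ 0   2  3   0  |  -14 ]
  [ 0  -2  2  -2  |  -18 ]
r2 := -1/3·r2
  [ 1  -1     3   -2  |   -19 ]
  [ 0   1  -5/3  4/3  |  40/3 ]
  [ 0   2     3    0  |   -14 ]
  [ 0  -2     2   -2  |   -18 ]
r3 := r3 − 2·r2
  [ 1  -1     3    -2  |     -19 ]
  [ 0   1  -5/3   4/3  |    40/3 ]
  [ 0   0  19/3  -8/3  |  -122/3 ]
  [ 0  -2     2    -2  |     -18 ]
r4 := r4 + 2·r2
  [ 1  -1     3    -2  |     -19 ]
  [ 0   1  -5/3   4/3  |    40/3 ]
  [ 0   0  19/3  -8/3  |  -122/3 ]
  [ 0   0  -4/3   2/3  |    26/3 ]
r3 := 3/19·r3
  [ 1  -1     3     -2  |      -19 ]
  [ 0   1  -5/3    4/3  |     40/3 ]
  [ 0   0     1  -8/19  |  -122/19 ]
  [ 0   0  -4/3    2/3  |     26/3 ]
r4 := r4 + 4/3·r3
  [ 1  -1     3     -2  |      -19 ]
  [ 0   1  -5/3    4/3  |     40/3 ]
  [ 0   0     1  -8/19  |  -122/19 ]
  [ 0   0     0   2/19  |     2/19 ]
r4 := 19/2·r4
  [ 1  -1     3     -2  |      -19 ]
  [ 0   1  -5/3    4/3  |     40/3 ]
  [ 0   0     1  -8/19  |  -122/19 ]
  [ 0   0     0      1  |        1 ]
r3 := r3 + 8/19·r4
  [ 1  -1     3   -2  |   -19 ]
  [ 0   1  -5/3  4/3  |  40/3 ]
  [ 0   0     1    0  |    -6 ]
  [ 0   0     0    1  |     1 ]
r2 := r2 − 4/3·r4
  [ 1  -1     3  -2  |  -19 ]
  [ 0   1  -5/3   0  |   12 ]
  [ 0   0     1   0  |   -6 ]
  [ 0   0     0   1  |    1 ]
r1 := r1 + 2·r4
  [ 1  -1     3  0  |  -17 ]
  [ 0   1  -5/3  0  |   12 ]
  [ 0   0     1  0  |   -6 ]
  [ 0   0     0  1  |    1 ]
r2 := r2 + 5/3·r3
  [ 1  -1  3  0  |  -17 ]
  [ 0   1  0  0  |    2 ]
  [ 0   0  1  0  |   -6 ]
  [ 0   0  0  1  |    1 ]
r1 := r1 − 3·r3
  [ 1  -1  0  0  |   1 ]
  [ 0   1  0  0  |   2 ]
  [ 0   0  1  0  |  -6 ]
  [ 0   0  0  1  |   1 ]
r1 := r1 + r2
  [ 1  0  0  0  |   3 ]
  [ 0  1  0  0  |   2 ]
  [ 0  0  1  0  |  -6 ]
  [ 0  0  0  1  |   1 ]
Reading off the last column: a = 3, b = 2, c = -6, d = 1.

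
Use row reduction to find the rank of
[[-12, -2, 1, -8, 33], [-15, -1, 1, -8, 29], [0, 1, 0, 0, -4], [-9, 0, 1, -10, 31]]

rank = 4

R1 := -1/12·R1
  [   1  1/6  -1/12  2/3  -11/4 ]
  [ -15   -1      1   -8     29 ]
  [   0    1      0    0     -4 ]
  [  -9    0      1  -10     31 ]
R2 := R2 + 15·R1
  [  1  1/6  -1/12  2/3  -11/4 ]
  [  0  3/2   -1/4    2  -49/4 ]
  [  0    1      0    0     -4 ]
  [ -9    0      1  -10     31 ]
R4 := R4 + 9·R1
  [ 1  1/6  -1/12  2/3  -11/4 ]
  [ 0  3/2   -1/4    2  -49/4 ]
  [ 0    1      0    0     -4 ]
  [ 0  3/2    1/4   -4   25/4 ]
R2 := 2/3·R2
  [ 1  1/6  -1/12  2/3  -11/4 ]
  [ 0    1   -1/6  4/3  -49/6 ]
  [ 0    1      0    0     -4 ]
  [ 0  3/2    1/4   -4   25/4 ]
R3 := R3 − R2
  [ 1  1/6  -1/12   2/3  -11/4 ]
  [ 0    1   -1/6   4/3  -49/6 ]
  [ 0    0    1/6  -4/3   25/6 ]
  [ 0  3/2    1/4    -4   25/4 ]
R4 := R4 − 3/2·R2
  [ 1  1/6  -1/12   2/3  -11/4 ]
  [ 0    1   -1/6   4/3  -49/6 ]
  [ 0    0    1/6  -4/3   25/6 ]
  [ 0    0    1/2    -6   37/2 ]
R3 := 6·R3
  [ 1  1/6  -1/12  2/3  -11/4 ]
  [ 0    1   -1/6  4/3  -49/6 ]
  [ 0    0      1   -8     25 ]
  [ 0    0    1/2   -6   37/2 ]
R4 := R4 − 1/2·R3
  [ 1  1/6  -1/12  2/3  -11/4 ]
  [ 0    1   -1/6  4/3  -49/6 ]
  [ 0    0      1   -8     25 ]
  [ 0    0      0   -2      6 ]
R4 := -1/2·R4
  [ 1  1/6  -1/12  2/3  -11/4 ]
  [ 0    1   -1/6  4/3  -49/6 ]
  [ 0    0      1   -8     25 ]
  [ 0    0      0    1     -3 ]
R3 := R3 + 8·R4
  [ 1  1/6  -1/12  2/3  -11/4 ]
  [ 0    1   -1/6  4/3  -49/6 ]
  [ 0    0      1    0      1 ]
  [ 0    0      0    1     -3 ]
R2 := R2 − 4/3·R4
  [ 1  1/6  -1/12  2/3  -11/4 ]
  [ 0    1   -1/6    0  -25/6 ]
  [ 0    0      1    0      1 ]
  [ 0    0      0    1     -3 ]
R1 := R1 − 2/3·R4
  [ 1  1/6  -1/12  0   -3/4 ]
  [ 0    1   -1/6  0  -25/6 ]
  [ 0    0      1  0      1 ]
  [ 0    0      0  1     -3 ]
R2 := R2 + 1/6·R3
  [ 1  1/6  -1/12  0  -3/4 ]
  [ 0    1      0  0    -4 ]
  [ 0    0      1  0     1 ]
  [ 0    0      0  1    -3 ]
R1 := R1 + 1/12·R3
  [ 1  1/6  0  0  -2/3 ]
  [ 0    1  0  0    -4 ]
  [ 0    0  1  0     1 ]
  [ 0    0  0  1    -3 ]
R1 := R1 − 1/6·R2
  [ 1  0  0  0   0 ]
  [ 0  1  0  0  -4 ]
  [ 0  0  1  0   1 ]
  [ 0  0  0  1  -3 ]
The reduced form has 4 nonzero rows.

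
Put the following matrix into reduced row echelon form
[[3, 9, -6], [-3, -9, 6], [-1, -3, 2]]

R1 → 1/3·R1
R2 → R2 + 3·R1
R3 → R3 + R1

[[1, 3, -2], [0, 0, 0], [0, 0, 0]]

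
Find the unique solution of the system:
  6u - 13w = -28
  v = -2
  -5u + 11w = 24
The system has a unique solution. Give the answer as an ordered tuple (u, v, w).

Form the augmented matrix and row-reduce:
  [  6  0  -13  |  -28 ]
  [  0  1    0  |   -2 ]
  [ -5  0   11  |   24 ]
R1 := 1/6·R1
  [  1  0  -13/6  |  -14/3 ]
  [  0  1      0  |     -2 ]
  [ -5  0     11  |     24 ]
R3 := R3 + 5·R1
  [ 1  0  -13/6  |  -14/3 ]
  [ 0  1      0  |     -2 ]
  [ 0  0    1/6  |    2/3 ]
R3 := 6·R3
  [ 1  0  -13/6  |  -14/3 ]
  [ 0  1      0  |     -2 ]
  [ 0  0      1  |      4 ]
R1 := R1 + 13/6·R3
  [ 1  0  0  |   4 ]
  [ 0  1  0  |  -2 ]
  [ 0  0  1  |   4 ]
Reading off the last column: u = 4, v = -2, w = 4.

(4, -2, 4)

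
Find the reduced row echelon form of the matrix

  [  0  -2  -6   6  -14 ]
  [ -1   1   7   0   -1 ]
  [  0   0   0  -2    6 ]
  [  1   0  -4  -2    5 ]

ρ1 <=> ρ2
  [ -1   1   7   0   -1 ]
  [  0  -2  -6   6  -14 ]
  [  0   0   0  -2    6 ]
  [  1   0  -4  -2    5 ]
ρ1 := -1·ρ1
  [ 1  -1  -7   0    1 ]
  [ 0  -2  -6   6  -14 ]
  [ 0   0   0  -2    6 ]
  [ 1   0  -4  -2    5 ]
ρ4 := ρ4 − ρ1
  [ 1  -1  -7   0    1 ]
  [ 0  -2  -6   6  -14 ]
  [ 0   0   0  -2    6 ]
  [ 0   1   3  -2    4 ]
ρ2 := -1/2·ρ2
  [ 1  -1  -7   0  1 ]
  [ 0   1   3  -3  7 ]
  [ 0   0   0  -2  6 ]
  [ 0   1   3  -2  4 ]
ρ4 := ρ4 − ρ2
  [ 1  -1  -7   0   1 ]
  [ 0   1   3  -3   7 ]
  [ 0   0   0  -2   6 ]
  [ 0   0   0   1  -3 ]
ρ3 := -1/2·ρ3
  [ 1  -1  -7   0   1 ]
  [ 0   1   3  -3   7 ]
  [ 0   0   0   1  -3 ]
  [ 0   0   0   1  -3 ]
ρ4 := ρ4 − ρ3
  [ 1  -1  -7   0   1 ]
  [ 0   1   3  -3   7 ]
  [ 0   0   0   1  -3 ]
  [ 0   0   0   0   0 ]
ρ2 := ρ2 + 3·ρ3
  [ 1  -1  -7  0   1 ]
  [ 0   1   3  0  -2 ]
  [ 0   0   0  1  -3 ]
  [ 0   0   0  0   0 ]
ρ1 := ρ1 + ρ2
  [ 1  0  -4  0  -1 ]
  [ 0  1   3  0  -2 ]
  [ 0  0   0  1  -3 ]
  [ 0  0   0  0   0 ]

[[1, 0, -4, 0, -1], [0, 1, 3, 0, -2], [0, 0, 0, 1, -3], [0, 0, 0, 0, 0]]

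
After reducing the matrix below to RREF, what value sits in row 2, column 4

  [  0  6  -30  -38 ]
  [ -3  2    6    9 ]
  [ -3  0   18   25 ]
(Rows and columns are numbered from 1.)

R1 <-> R2
R1 := -1/3·R1
R3 := R3 + 3·R1
R2 := 1/6·R2
R3 := R3 + 2·R2
R3 := 1/2·R3
R2 := R2 + 5·R3
R1 := R1 + 2·R3
R1 := R1 + 2/3·R2

2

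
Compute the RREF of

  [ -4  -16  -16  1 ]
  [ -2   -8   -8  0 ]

[[1, 4, 4, 0], [0, 0, 0, 1]]

R1 → -1/4·R1
  [  1   4   4  -1/4 ]
  [ -2  -8  -8     0 ]
R2 → R2 + 2·R1
  [ 1  4  4  -1/4 ]
  [ 0  0  0  -1/2 ]
R2 → -2·R2
  [ 1  4  4  -1/4 ]
  [ 0  0  0     1 ]
R1 → R1 + 1/4·R2
  [ 1  4  4  0 ]
  [ 0  0  0  1 ]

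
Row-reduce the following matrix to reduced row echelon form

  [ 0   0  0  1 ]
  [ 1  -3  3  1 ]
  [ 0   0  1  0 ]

ρ1 ↔ ρ2
  [ 1  -3  3  1 ]
  [ 0   0  0  1 ]
  [ 0   0  1  0 ]
ρ2 ↔ ρ3
  [ 1  -3  3  1 ]
  [ 0   0  1  0 ]
  [ 0   0  0  1 ]
ρ1 -> ρ1 − ρ3
  [ 1  -3  3  0 ]
  [ 0   0  1  0 ]
  [ 0   0  0  1 ]
ρ1 -> ρ1 − 3·ρ2
  [ 1  -3  0  0 ]
  [ 0   0  1  0 ]
  [ 0   0  0  1 ]

[[1, -3, 0, 0], [0, 0, 1, 0], [0, 0, 0, 1]]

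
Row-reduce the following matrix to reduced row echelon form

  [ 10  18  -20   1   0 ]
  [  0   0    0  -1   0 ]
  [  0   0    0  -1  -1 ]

R1 ← 1/10·R1
  [ 1  9/5  -2  1/10   0 ]
  [ 0    0   0    -1   0 ]
  [ 0    0   0    -1  -1 ]
R2 ← -1·R2
  [ 1  9/5  -2  1/10   0 ]
  [ 0    0   0     1   0 ]
  [ 0    0   0    -1  -1 ]
R3 ← R3 + R2
  [ 1  9/5  -2  1/10   0 ]
  [ 0    0   0     1   0 ]
  [ 0    0   0     0  -1 ]
R3 ← -1·R3
  [ 1  9/5  -2  1/10  0 ]
  [ 0    0   0     1  0 ]
  [ 0    0   0     0  1 ]
R1 ← R1 − 1/10·R2
  [ 1  9/5  -2  0  0 ]
  [ 0    0   0  1  0 ]
  [ 0    0   0  0  1 ]

[[1, 9/5, -2, 0, 0], [0, 0, 0, 1, 0], [0, 0, 0, 0, 1]]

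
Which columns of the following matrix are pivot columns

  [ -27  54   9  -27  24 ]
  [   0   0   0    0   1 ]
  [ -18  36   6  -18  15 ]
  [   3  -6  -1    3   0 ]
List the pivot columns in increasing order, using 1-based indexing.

r1 → -1/27·r1
  [   1  -2  -1/3    1  -8/9 ]
  [   0   0     0    0     1 ]
  [ -18  36     6  -18    15 ]
  [   3  -6    -1    3     0 ]
r3 → r3 + 18·r1
  [ 1  -2  -1/3  1  -8/9 ]
  [ 0   0     0  0     1 ]
  [ 0   0     0  0    -1 ]
  [ 3  -6    -1  3     0 ]
r4 → r4 − 3·r1
  [ 1  -2  -1/3  1  -8/9 ]
  [ 0   0     0  0     1 ]
  [ 0   0     0  0    -1 ]
  [ 0   0     0  0   8/3 ]
r3 → r3 + r2
  [ 1  -2  -1/3  1  -8/9 ]
  [ 0   0     0  0     1 ]
  [ 0   0     0  0     0 ]
  [ 0   0     0  0   8/3 ]
r4 → r4 − 8/3·r2
  [ 1  -2  -1/3  1  -8/9 ]
  [ 0   0     0  0     1 ]
  [ 0   0     0  0     0 ]
  [ 0   0     0  0     0 ]
r1 → r1 + 8/9·r2
  [ 1  -2  -1/3  1  0 ]
  [ 0   0     0  0  1 ]
  [ 0   0     0  0  0 ]
  [ 0   0     0  0  0 ]
Pivot columns are the columns containing a leading 1.

1, 5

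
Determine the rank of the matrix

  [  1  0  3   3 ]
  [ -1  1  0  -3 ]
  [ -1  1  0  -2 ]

rank = 3

R2 → R2 + R1
  [  1  0  3   3 ]
  [  0  1  3   0 ]
  [ -1  1  0  -2 ]
R3 → R3 + R1
  [ 1  0  3  3 ]
  [ 0  1  3  0 ]
  [ 0  1  3  1 ]
R3 → R3 − R2
  [ 1  0  3  3 ]
  [ 0  1  3  0 ]
  [ 0  0  0  1 ]
R1 → R1 − 3·R3
  [ 1  0  3  0 ]
  [ 0  1  3  0 ]
  [ 0  0  0  1 ]
The reduced form has 3 nonzero rows.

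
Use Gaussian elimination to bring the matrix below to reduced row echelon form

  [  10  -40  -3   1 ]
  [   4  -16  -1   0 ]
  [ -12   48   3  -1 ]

R1 := 1/10·R1
  [   1   -4  -3/10  1/10 ]
  [   4  -16     -1     0 ]
  [ -12   48      3    -1 ]
R2 := R2 − 4·R1
  [   1  -4  -3/10  1/10 ]
  [   0   0    1/5  -2/5 ]
  [ -12  48      3    -1 ]
R3 := R3 + 12·R1
  [ 1  -4  -3/10  1/10 ]
  [ 0   0    1/5  -2/5 ]
  [ 0   0   -3/5   1/5 ]
R2 := 5·R2
  [ 1  -4  -3/10  1/10 ]
  [ 0   0      1    -2 ]
  [ 0   0   -3/5   1/5 ]
R3 := R3 + 3/5·R2
  [ 1  -4  -3/10  1/10 ]
  [ 0   0      1    -2 ]
  [ 0   0      0    -1 ]
R3 := -1·R3
  [ 1  -4  -3/10  1/10 ]
  [ 0   0      1    -2 ]
  [ 0   0      0     1 ]
R2 := R2 + 2·R3
  [ 1  -4  -3/10  1/10 ]
  [ 0   0      1     0 ]
  [ 0   0      0     1 ]
R1 := R1 − 1/10·R3
  [ 1  -4  -3/10  0 ]
  [ 0   0      1  0 ]
  [ 0   0      0  1 ]
R1 := R1 + 3/10·R2
  [ 1  -4  0  0 ]
  [ 0   0  1  0 ]
  [ 0   0  0  1 ]

[[1, -4, 0, 0], [0, 0, 1, 0], [0, 0, 0, 1]]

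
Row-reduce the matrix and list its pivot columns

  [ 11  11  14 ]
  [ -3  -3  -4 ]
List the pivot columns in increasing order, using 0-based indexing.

0, 2

R1 -> 1/11·R1
  [  1   1  14/11 ]
  [ -3  -3     -4 ]
R2 -> R2 + 3·R1
  [ 1  1  14/11 ]
  [ 0  0  -2/11 ]
R2 -> -11/2·R2
  [ 1  1  14/11 ]
  [ 0  0      1 ]
R1 -> R1 − 14/11·R2
  [ 1  1  0 ]
  [ 0  0  1 ]
Pivot columns are the columns containing a leading 1.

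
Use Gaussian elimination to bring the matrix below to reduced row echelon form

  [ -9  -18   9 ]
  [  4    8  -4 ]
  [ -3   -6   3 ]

[[1, 2, -1], [0, 0, 0], [0, 0, 0]]

R1 ← -1/9·R1
  [  1   2  -1 ]
  [  4   8  -4 ]
  [ -3  -6   3 ]
R2 ← R2 − 4·R1
  [  1   2  -1 ]
  [  0   0   0 ]
  [ -3  -6   3 ]
R3 ← R3 + 3·R1
  [ 1  2  -1 ]
  [ 0  0   0 ]
  [ 0  0   0 ]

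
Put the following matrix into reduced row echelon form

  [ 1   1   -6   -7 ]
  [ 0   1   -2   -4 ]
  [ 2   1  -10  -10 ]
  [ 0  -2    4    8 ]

[[1, 0, -4, -3], [0, 1, -2, -4], [0, 0, 0, 0], [0, 0, 0, 0]]

R3 → R3 − 2·R1
  [ 1   1  -6  -7 ]
  [ 0   1  -2  -4 ]
  [ 0  -1   2   4 ]
  [ 0  -2   4   8 ]
R3 → R3 + R2
  [ 1   1  -6  -7 ]
  [ 0   1  -2  -4 ]
  [ 0   0   0   0 ]
  [ 0  -2   4   8 ]
R4 → R4 + 2·R2
  [ 1  1  -6  -7 ]
  [ 0  1  -2  -4 ]
  [ 0  0   0   0 ]
  [ 0  0   0   0 ]
R1 → R1 − R2
  [ 1  0  -4  -3 ]
  [ 0  1  -2  -4 ]
  [ 0  0   0   0 ]
  [ 0  0   0   0 ]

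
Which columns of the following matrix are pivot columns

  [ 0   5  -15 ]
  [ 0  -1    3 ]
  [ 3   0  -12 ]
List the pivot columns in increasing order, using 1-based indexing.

R1 <=> R3
R1 → 1/3·R1
R2 → -1·R2
R3 → R3 − 5·R2
Pivot columns are the columns containing a leading 1.

1, 2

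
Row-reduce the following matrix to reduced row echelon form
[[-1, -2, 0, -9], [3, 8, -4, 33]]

[[1, 0, 4, 3], [0, 1, -2, 3]]

ρ1 := -1·ρ1
  [ 1  2   0   9 ]
  [ 3  8  -4  33 ]
ρ2 := ρ2 − 3·ρ1
  [ 1  2   0  9 ]
  [ 0  2  -4  6 ]
ρ2 := 1/2·ρ2
  [ 1  2   0  9 ]
  [ 0  1  -2  3 ]
ρ1 := ρ1 − 2·ρ2
  [ 1  0   4  3 ]
  [ 0  1  -2  3 ]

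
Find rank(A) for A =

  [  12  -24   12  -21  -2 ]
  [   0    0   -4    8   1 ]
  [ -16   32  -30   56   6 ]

Multiply R1 by 1/12.
  [   1  -2    1  -7/4  -1/6 ]
  [   0   0   -4     8     1 ]
  [ -16  32  -30    56     6 ]
Add 16 times R1 to R3.
  [ 1  -2    1  -7/4  -1/6 ]
  [ 0   0   -4     8     1 ]
  [ 0   0  -14    28  10/3 ]
Multiply R2 by -1/4.
  [ 1  -2    1  -7/4  -1/6 ]
  [ 0   0    1    -2  -1/4 ]
  [ 0   0  -14    28  10/3 ]
Add 14 times R2 to R3.
  [ 1  -2  1  -7/4  -1/6 ]
  [ 0   0  1    -2  -1/4 ]
  [ 0   0  0     0  -1/6 ]
Multiply R3 by -6.
  [ 1  -2  1  -7/4  -1/6 ]
  [ 0   0  1    -2  -1/4 ]
  [ 0   0  0     0     1 ]
Add 1/4 times R3 to R2.
  [ 1  -2  1  -7/4  -1/6 ]
  [ 0   0  1    -2     0 ]
  [ 0   0  0     0     1 ]
Add 1/6 times R3 to R1.
  [ 1  -2  1  -7/4  0 ]
  [ 0   0  1    -2  0 ]
  [ 0   0  0     0  1 ]
Subtract R2 from R1.
  [ 1  -2  0  1/4  0 ]
  [ 0   0  1   -2  0 ]
  [ 0   0  0    0  1 ]
The reduced form has 3 nonzero rows.

rank = 3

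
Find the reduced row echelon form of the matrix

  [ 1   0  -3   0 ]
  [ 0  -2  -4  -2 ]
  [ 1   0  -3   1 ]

[[1, 0, -3, 0], [0, 1, 2, 0], [0, 0, 0, 1]]

R3 -> R3 − R1
  [ 1   0  -3   0 ]
  [ 0  -2  -4  -2 ]
  [ 0   0   0   1 ]
R2 -> -1/2·R2
  [ 1  0  -3  0 ]
  [ 0  1   2  1 ]
  [ 0  0   0  1 ]
R2 -> R2 − R3
  [ 1  0  -3  0 ]
  [ 0  1   2  0 ]
  [ 0  0   0  1 ]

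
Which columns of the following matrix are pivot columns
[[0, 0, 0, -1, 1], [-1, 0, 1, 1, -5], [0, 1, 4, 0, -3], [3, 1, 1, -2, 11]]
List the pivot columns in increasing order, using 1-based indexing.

r1 ↔ r2
  [ -1  0  1   1  -5 ]
  [  0  0  0  -1   1 ]
  [  0  1  4   0  -3 ]
  [  3  1  1  -2  11 ]
r1 -> -1·r1
  [ 1  0  -1  -1   5 ]
  [ 0  0   0  -1   1 ]
  [ 0  1   4   0  -3 ]
  [ 3  1   1  -2  11 ]
r4 -> r4 − 3·r1
  [ 1  0  -1  -1   5 ]
  [ 0  0   0  -1   1 ]
  [ 0  1   4   0  -3 ]
  [ 0  1   4   1  -4 ]
r2 ↔ r3
  [ 1  0  -1  -1   5 ]
  [ 0  1   4   0  -3 ]
  [ 0  0   0  -1   1 ]
  [ 0  1   4   1  -4 ]
r4 -> r4 − r2
  [ 1  0  -1  -1   5 ]
  [ 0  1   4   0  -3 ]
  [ 0  0   0  -1   1 ]
  [ 0  0   0   1  -1 ]
r3 -> -1·r3
  [ 1  0  -1  -1   5 ]
  [ 0  1   4   0  -3 ]
  [ 0  0   0   1  -1 ]
  [ 0  0   0   1  -1 ]
r4 -> r4 − r3
  [ 1  0  -1  -1   5 ]
  [ 0  1   4   0  -3 ]
  [ 0  0   0   1  -1 ]
  [ 0  0   0   0   0 ]
r1 -> r1 + r3
  [ 1  0  -1  0   4 ]
  [ 0  1   4  0  -3 ]
  [ 0  0   0  1  -1 ]
  [ 0  0   0  0   0 ]
Pivot columns are the columns containing a leading 1.

1, 2, 4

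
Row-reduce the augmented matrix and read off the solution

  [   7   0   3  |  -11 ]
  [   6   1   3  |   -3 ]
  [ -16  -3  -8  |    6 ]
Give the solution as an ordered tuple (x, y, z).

(-2, 6, 1)

ρ1 → 1/7·ρ1
  [   1   0  3/7  |  -11/7 ]
  [   6   1    3  |     -3 ]
  [ -16  -3   -8  |      6 ]
ρ2 → ρ2 − 6·ρ1
  [   1   0  3/7  |  -11/7 ]
  [   0   1  3/7  |   45/7 ]
  [ -16  -3   -8  |      6 ]
ρ3 → ρ3 + 16·ρ1
  [ 1   0   3/7  |   -11/7 ]
  [ 0   1   3/7  |    45/7 ]
  [ 0  -3  -8/7  |  -134/7 ]
ρ3 → ρ3 + 3·ρ2
  [ 1  0  3/7  |  -11/7 ]
  [ 0  1  3/7  |   45/7 ]
  [ 0  0  1/7  |    1/7 ]
ρ3 → 7·ρ3
  [ 1  0  3/7  |  -11/7 ]
  [ 0  1  3/7  |   45/7 ]
  [ 0  0    1  |      1 ]
ρ2 → ρ2 − 3/7·ρ3
  [ 1  0  3/7  |  -11/7 ]
  [ 0  1    0  |      6 ]
  [ 0  0    1  |      1 ]
ρ1 → ρ1 − 3/7·ρ3
  [ 1  0  0  |  -2 ]
  [ 0  1  0  |   6 ]
  [ 0  0  1  |   1 ]
Reading off the last column: x = -2, y = 6, z = 1.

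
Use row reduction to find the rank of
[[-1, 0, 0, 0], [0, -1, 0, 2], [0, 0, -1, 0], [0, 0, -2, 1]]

rank = 4

ρ1 -> -1·ρ1
  [ 1   0   0  0 ]
  [ 0  -1   0  2 ]
  [ 0   0  -1  0 ]
  [ 0   0  -2  1 ]
ρ2 -> -1·ρ2
  [ 1  0   0   0 ]
  [ 0  1   0  -2 ]
  [ 0  0  -1   0 ]
  [ 0  0  -2   1 ]
ρ3 -> -1·ρ3
  [ 1  0   0   0 ]
  [ 0  1   0  -2 ]
  [ 0  0   1   0 ]
  [ 0  0  -2   1 ]
ρ4 -> ρ4 + 2·ρ3
  [ 1  0  0   0 ]
  [ 0  1  0  -2 ]
  [ 0  0  1   0 ]
  [ 0  0  0   1 ]
ρ2 -> ρ2 + 2·ρ4
  [ 1  0  0  0 ]
  [ 0  1  0  0 ]
  [ 0  0  1  0 ]
  [ 0  0  0  1 ]
The reduced form has 4 nonzero rows.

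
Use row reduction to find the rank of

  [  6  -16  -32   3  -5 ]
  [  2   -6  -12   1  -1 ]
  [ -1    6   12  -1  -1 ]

rank = 3

ρ1 := 1/6·ρ1
  [  1  -8/3  -16/3  1/2  -5/6 ]
  [  2    -6    -12    1    -1 ]
  [ -1     6     12   -1    -1 ]
ρ2 := ρ2 − 2·ρ1
  [  1  -8/3  -16/3  1/2  -5/6 ]
  [  0  -2/3   -4/3    0   2/3 ]
  [ -1     6     12   -1    -1 ]
ρ3 := ρ3 + ρ1
  [ 1  -8/3  -16/3   1/2   -5/6 ]
  [ 0  -2/3   -4/3     0    2/3 ]
  [ 0  10/3   20/3  -1/2  -11/6 ]
ρ2 := -3/2·ρ2
  [ 1  -8/3  -16/3   1/2   -5/6 ]
  [ 0     1      2     0     -1 ]
  [ 0  10/3   20/3  -1/2  -11/6 ]
ρ3 := ρ3 − 10/3·ρ2
  [ 1  -8/3  -16/3   1/2  -5/6 ]
  [ 0     1      2     0    -1 ]
  [ 0     0      0  -1/2   3/2 ]
ρ3 := -2·ρ3
  [ 1  -8/3  -16/3  1/2  -5/6 ]
  [ 0     1      2    0    -1 ]
  [ 0     0      0    1    -3 ]
ρ1 := ρ1 − 1/2·ρ3
  [ 1  -8/3  -16/3  0  2/3 ]
  [ 0     1      2  0   -1 ]
  [ 0     0      0  1   -3 ]
ρ1 := ρ1 + 8/3·ρ2
  [ 1  0  0  0  -2 ]
  [ 0  1  2  0  -1 ]
  [ 0  0  0  1  -3 ]
The reduced form has 3 nonzero rows.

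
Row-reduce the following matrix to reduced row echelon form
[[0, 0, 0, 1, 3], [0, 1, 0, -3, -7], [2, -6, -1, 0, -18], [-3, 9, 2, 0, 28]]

R1 <=> R3
  [  2  -6  -1   0  -18 ]
  [  0   1   0  -3   -7 ]
  [  0   0   0   1    3 ]
  [ -3   9   2   0   28 ]
R1 → 1/2·R1
  [  1  -3  -1/2   0  -9 ]
  [  0   1     0  -3  -7 ]
  [  0   0     0   1   3 ]
  [ -3   9     2   0  28 ]
R4 → R4 + 3·R1
  [ 1  -3  -1/2   0  -9 ]
  [ 0   1     0  -3  -7 ]
  [ 0   0     0   1   3 ]
  [ 0   0   1/2   0   1 ]
R3 <=> R4
  [ 1  -3  -1/2   0  -9 ]
  [ 0   1     0  -3  -7 ]
  [ 0   0   1/2   0   1 ]
  [ 0   0     0   1   3 ]
R3 → 2·R3
  [ 1  -3  -1/2   0  -9 ]
  [ 0   1     0  -3  -7 ]
  [ 0   0     1   0   2 ]
  [ 0   0     0   1   3 ]
R2 → R2 + 3·R4
  [ 1  -3  -1/2  0  -9 ]
  [ 0   1     0  0   2 ]
  [ 0   0     1  0   2 ]
  [ 0   0     0  1   3 ]
R1 → R1 + 1/2·R3
  [ 1  -3  0  0  -8 ]
  [ 0   1  0  0   2 ]
  [ 0   0  1  0   2 ]
  [ 0   0  0  1   3 ]
R1 → R1 + 3·R2
  [ 1  0  0  0  -2 ]
  [ 0  1  0  0   2 ]
  [ 0  0  1  0   2 ]
  [ 0  0  0  1   3 ]

[[1, 0, 0, 0, -2], [0, 1, 0, 0, 2], [0, 0, 1, 0, 2], [0, 0, 0, 1, 3]]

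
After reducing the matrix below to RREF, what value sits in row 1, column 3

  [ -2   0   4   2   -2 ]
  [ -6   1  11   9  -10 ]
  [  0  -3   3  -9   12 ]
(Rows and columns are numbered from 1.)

-2

Multiply r1 by -1/2.
  [  1   0  -2  -1    1 ]
  [ -6   1  11   9  -10 ]
  [  0  -3   3  -9   12 ]
Add 6 times r1 to r2.
  [ 1   0  -2  -1   1 ]
  [ 0   1  -1   3  -4 ]
  [ 0  -3   3  -9  12 ]
Add 3 times r2 to r3.
  [ 1  0  -2  -1   1 ]
  [ 0  1  -1   3  -4 ]
  [ 0  0   0   0   0 ]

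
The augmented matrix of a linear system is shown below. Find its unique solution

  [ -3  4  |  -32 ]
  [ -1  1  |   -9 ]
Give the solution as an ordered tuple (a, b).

ρ1 ← -1/3·ρ1
  [  1  -4/3  |  32/3 ]
  [ -1     1  |    -9 ]
ρ2 ← ρ2 + ρ1
  [ 1  -4/3  |  32/3 ]
  [ 0  -1/3  |   5/3 ]
ρ2 ← -3·ρ2
  [ 1  -4/3  |  32/3 ]
  [ 0     1  |    -5 ]
ρ1 ← ρ1 + 4/3·ρ2
  [ 1  0  |   4 ]
  [ 0  1  |  -5 ]
Reading off the last column: a = 4, b = -5.

(4, -5)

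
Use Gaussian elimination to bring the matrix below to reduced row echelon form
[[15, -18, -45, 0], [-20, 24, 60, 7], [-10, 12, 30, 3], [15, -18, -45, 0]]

[[1, -6/5, -3, 0], [0, 0, 0, 1], [0, 0, 0, 0], [0, 0, 0, 0]]

R1 ← 1/15·R1
R2 ← R2 + 20·R1
R3 ← R3 + 10·R1
R4 ← R4 − 15·R1
R2 ← 1/7·R2
R3 ← R3 − 3·R2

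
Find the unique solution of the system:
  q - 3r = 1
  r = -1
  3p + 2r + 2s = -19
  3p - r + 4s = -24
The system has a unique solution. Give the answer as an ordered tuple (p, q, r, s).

(-3, -2, -1, -4)

Form the augmented matrix and row-reduce:
  [ 0  1  -3  0  |    1 ]
  [ 0  0   1  0  |   -1 ]
  [ 3  0   2  2  |  -19 ]
  [ 3  0  -1  4  |  -24 ]
R1 <-> R3
  [ 3  0   2  2  |  -19 ]
  [ 0  0   1  0  |   -1 ]
  [ 0  1  -3  0  |    1 ]
  [ 3  0  -1  4  |  -24 ]
R1 → 1/3·R1
  [ 1  0  2/3  2/3  |  -19/3 ]
  [ 0  0    1    0  |     -1 ]
  [ 0  1   -3    0  |      1 ]
  [ 3  0   -1    4  |    -24 ]
R4 → R4 − 3·R1
  [ 1  0  2/3  2/3  |  -19/3 ]
  [ 0  0    1    0  |     -1 ]
  [ 0  1   -3    0  |      1 ]
  [ 0  0   -3    2  |     -5 ]
R2 <-> R3
  [ 1  0  2/3  2/3  |  -19/3 ]
  [ 0  1   -3    0  |      1 ]
  [ 0  0    1    0  |     -1 ]
  [ 0  0   -3    2  |     -5 ]
R4 → R4 + 3·R3
  [ 1  0  2/3  2/3  |  -19/3 ]
  [ 0  1   -3    0  |      1 ]
  [ 0  0    1    0  |     -1 ]
  [ 0  0    0    2  |     -8 ]
R4 → 1/2·R4
  [ 1  0  2/3  2/3  |  -19/3 ]
  [ 0  1   -3    0  |      1 ]
  [ 0  0    1    0  |     -1 ]
  [ 0  0    0    1  |     -4 ]
R1 → R1 − 2/3·R4
  [ 1  0  2/3  0  |  -11/3 ]
  [ 0  1   -3  0  |      1 ]
  [ 0  0    1  0  |     -1 ]
  [ 0  0    0  1  |     -4 ]
R2 → R2 + 3·R3
  [ 1  0  2/3  0  |  -11/3 ]
  [ 0  1    0  0  |     -2 ]
  [ 0  0    1  0  |     -1 ]
  [ 0  0    0  1  |     -4 ]
R1 → R1 − 2/3·R3
  [ 1  0  0  0  |  -3 ]
  [ 0  1  0  0  |  -2 ]
  [ 0  0  1  0  |  -1 ]
  [ 0  0  0  1  |  -4 ]
Reading off the last column: p = -3, q = -2, r = -1, s = -4.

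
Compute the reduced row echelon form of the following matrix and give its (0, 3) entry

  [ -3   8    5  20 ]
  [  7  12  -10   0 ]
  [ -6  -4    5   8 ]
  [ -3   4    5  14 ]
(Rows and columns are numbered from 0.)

r1 := -1/3·r1
  [  1  -8/3  -5/3  -20/3 ]
  [  7    12   -10      0 ]
  [ -6    -4     5      8 ]
  [ -3     4     5     14 ]
r2 := r2 − 7·r1
  [  1  -8/3  -5/3  -20/3 ]
  [  0  92/3   5/3  140/3 ]
  [ -6    -4     5      8 ]
  [ -3     4     5     14 ]
r3 := r3 + 6·r1
  [  1  -8/3  -5/3  -20/3 ]
  [  0  92/3   5/3  140/3 ]
  [  0   -20    -5    -32 ]
  [ -3     4     5     14 ]
r4 := r4 + 3·r1
  [ 1  -8/3  -5/3  -20/3 ]
  [ 0  92/3   5/3  140/3 ]
  [ 0   -20    -5    -32 ]
  [ 0    -4     0     -6 ]
r2 := 3/92·r2
  [ 1  -8/3  -5/3  -20/3 ]
  [ 0     1  5/92  35/23 ]
  [ 0   -20    -5    -32 ]
  [ 0    -4     0     -6 ]
r3 := r3 + 20·r2
  [ 1  -8/3    -5/3   -20/3 ]
  [ 0     1    5/92   35/23 ]
  [ 0     0  -90/23  -36/23 ]
  [ 0    -4       0      -6 ]
r4 := r4 + 4·r2
  [ 1  -8/3    -5/3   -20/3 ]
  [ 0     1    5/92   35/23 ]
  [ 0     0  -90/23  -36/23 ]
  [ 0     0    5/23    2/23 ]
r3 := -23/90·r3
  [ 1  -8/3  -5/3  -20/3 ]
  [ 0     1  5/92  35/23 ]
  [ 0     0     1    2/5 ]
  [ 0     0  5/23   2/23 ]
r4 := r4 − 5/23·r3
  [ 1  -8/3  -5/3  -20/3 ]
  [ 0     1  5/92  35/23 ]
  [ 0     0     1    2/5 ]
  [ 0     0     0      0 ]
r2 := r2 − 5/92·r3
  [ 1  -8/3  -5/3  -20/3 ]
  [ 0     1     0    3/2 ]
  [ 0     0     1    2/5 ]
  [ 0     0     0      0 ]
r1 := r1 + 5/3·r3
  [ 1  -8/3  0   -6 ]
  [ 0     1  0  3/2 ]
  [ 0     0  1  2/5 ]
  [ 0     0  0    0 ]
r1 := r1 + 8/3·r2
  [ 1  0  0   -2 ]
  [ 0  1  0  3/2 ]
  [ 0  0  1  2/5 ]
  [ 0  0  0    0 ]

-2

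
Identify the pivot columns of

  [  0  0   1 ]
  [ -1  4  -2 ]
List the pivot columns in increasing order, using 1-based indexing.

Swap R1 and R2.
Multiply R1 by -1.
Subtract 2 times R2 from R1.
Pivot columns are the columns containing a leading 1.

1, 3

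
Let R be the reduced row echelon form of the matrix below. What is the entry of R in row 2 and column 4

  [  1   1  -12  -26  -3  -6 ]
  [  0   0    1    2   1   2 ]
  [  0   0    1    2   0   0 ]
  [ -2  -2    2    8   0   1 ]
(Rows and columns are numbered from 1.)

2

Add 2 times r1 to r4.
  [ 1  1  -12  -26  -3   -6 ]
  [ 0  0    1    2   1    2 ]
  [ 0  0    1    2   0    0 ]
  [ 0  0  -22  -44  -6  -11 ]
Subtract r2 from r3.
  [ 1  1  -12  -26  -3   -6 ]
  [ 0  0    1    2   1    2 ]
  [ 0  0    0    0  -1   -2 ]
  [ 0  0  -22  -44  -6  -11 ]
Add 22 times r2 to r4.
  [ 1  1  -12  -26  -3  -6 ]
  [ 0  0    1    2   1   2 ]
  [ 0  0    0    0  -1  -2 ]
  [ 0  0    0    0  16  33 ]
Multiply r3 by -1.
  [ 1  1  -12  -26  -3  -6 ]
  [ 0  0    1    2   1   2 ]
  [ 0  0    0    0   1   2 ]
  [ 0  0    0    0  16  33 ]
Subtract 16 times r3 from r4.
  [ 1  1  -12  -26  -3  -6 ]
  [ 0  0    1    2   1   2 ]
  [ 0  0    0    0   1   2 ]
  [ 0  0    0    0   0   1 ]
Subtract 2 times r4 from r3.
  [ 1  1  -12  -26  -3  -6 ]
  [ 0  0    1    2   1   2 ]
  [ 0  0    0    0   1   0 ]
  [ 0  0    0    0   0   1 ]
Subtract 2 times r4 from r2.
  [ 1  1  -12  -26  -3  -6 ]
  [ 0  0    1    2   1   0 ]
  [ 0  0    0    0   1   0 ]
  [ 0  0    0    0   0   1 ]
Add 6 times r4 to r1.
  [ 1  1  -12  -26  -3  0 ]
  [ 0  0    1    2   1  0 ]
  [ 0  0    0    0   1  0 ]
  [ 0  0    0    0   0  1 ]
Subtract r3 from r2.
  [ 1  1  -12  -26  -3  0 ]
  [ 0  0    1    2   0  0 ]
  [ 0  0    0    0   1  0 ]
  [ 0  0    0    0   0  1 ]
Add 3 times r3 to r1.
  [ 1  1  -12  -26  0  0 ]
  [ 0  0    1    2  0  0 ]
  [ 0  0    0    0  1  0 ]
  [ 0  0    0    0  0  1 ]
Add 12 times r2 to r1.
  [ 1  1  0  -2  0  0 ]
  [ 0  0  1   2  0  0 ]
  [ 0  0  0   0  1  0 ]
  [ 0  0  0   0  0  1 ]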